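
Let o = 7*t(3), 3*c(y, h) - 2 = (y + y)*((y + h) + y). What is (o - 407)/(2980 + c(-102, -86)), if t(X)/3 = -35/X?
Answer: -978/34051 ≈ -0.028722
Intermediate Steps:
c(y, h) = ⅔ + 2*y*(h + 2*y)/3 (c(y, h) = ⅔ + ((y + y)*((y + h) + y))/3 = ⅔ + ((2*y)*((h + y) + y))/3 = ⅔ + ((2*y)*(h + 2*y))/3 = ⅔ + (2*y*(h + 2*y))/3 = ⅔ + 2*y*(h + 2*y)/3)
t(X) = -105/X (t(X) = 3*(-35/X) = -105/X)
o = -245 (o = 7*(-105/3) = 7*(-105*⅓) = 7*(-35) = -245)
(o - 407)/(2980 + c(-102, -86)) = (-245 - 407)/(2980 + (⅔ + (4/3)*(-102)² + (⅔)*(-86)*(-102))) = -652/(2980 + (⅔ + (4/3)*10404 + 5848)) = -652/(2980 + (⅔ + 13872 + 5848)) = -652/(2980 + 59162/3) = -652/68102/3 = -652*3/68102 = -978/34051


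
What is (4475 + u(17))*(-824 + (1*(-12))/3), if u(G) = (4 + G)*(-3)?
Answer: -3653136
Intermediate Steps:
u(G) = -12 - 3*G
(4475 + u(17))*(-824 + (1*(-12))/3) = (4475 + (-12 - 3*17))*(-824 + (1*(-12))/3) = (4475 + (-12 - 51))*(-824 - 12*⅓) = (4475 - 63)*(-824 - 4) = 4412*(-828) = -3653136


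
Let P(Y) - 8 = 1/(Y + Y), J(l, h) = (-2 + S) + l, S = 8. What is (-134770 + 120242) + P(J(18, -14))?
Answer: -696959/48 ≈ -14520.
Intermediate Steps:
J(l, h) = 6 + l (J(l, h) = (-2 + 8) + l = 6 + l)
P(Y) = 8 + 1/(2*Y) (P(Y) = 8 + 1/(Y + Y) = 8 + 1/(2*Y))
(-134770 + 120242) + P(J(18, -14)) = (-134770 + 120242) + (8 + 1/(2*(6 + 18))) = -14528 + (8 + (½)/24) = -14528 + (8 + (½)*(1/24)) = -14528 + (8 + 1/48) = -14528 + 385/48 = -696959/48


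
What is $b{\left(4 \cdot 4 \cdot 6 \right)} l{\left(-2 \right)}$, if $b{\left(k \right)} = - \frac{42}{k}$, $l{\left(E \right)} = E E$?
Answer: $- \frac{7}{4} \approx -1.75$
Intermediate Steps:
$l{\left(E \right)} = E^{2}$
$b{\left(4 \cdot 4 \cdot 6 \right)} l{\left(-2 \right)} = - \frac{42}{4 \cdot 4 \cdot 6} \left(-2\right)^{2} = - \frac{42}{16 \cdot 6} \cdot 4 = - \frac{42}{96} \cdot 4 = \left(-42\right) \frac{1}{96} \cdot 4 = \left(- \frac{7}{16}\right) 4 = - \frac{7}{4}$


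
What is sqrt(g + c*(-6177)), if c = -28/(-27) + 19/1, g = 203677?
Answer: sqrt(719174)/3 ≈ 282.68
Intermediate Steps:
c = 541/27 (c = -28*(-1/27) + 19*1 = 28/27 + 19 = 541/27 ≈ 20.037)
sqrt(g + c*(-6177)) = sqrt(203677 + (541/27)*(-6177)) = sqrt(203677 - 1113919/9) = sqrt(719174/9) = sqrt(719174)/3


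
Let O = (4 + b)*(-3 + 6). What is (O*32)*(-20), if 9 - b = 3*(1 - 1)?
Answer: -24960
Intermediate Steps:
b = 9 (b = 9 - 3*(1 - 1) = 9 - 3*0 = 9 - 1*0 = 9 + 0 = 9)
O = 39 (O = (4 + 9)*(-3 + 6) = 13*3 = 39)
(O*32)*(-20) = (39*32)*(-20) = 1248*(-20) = -24960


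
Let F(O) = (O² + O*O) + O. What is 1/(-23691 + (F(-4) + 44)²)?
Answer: -1/18507 ≈ -5.4034e-5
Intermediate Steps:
F(O) = O + 2*O² (F(O) = (O² + O²) + O = 2*O² + O = O + 2*O²)
1/(-23691 + (F(-4) + 44)²) = 1/(-23691 + (-4*(1 + 2*(-4)) + 44)²) = 1/(-23691 + (-4*(1 - 8) + 44)²) = 1/(-23691 + (-4*(-7) + 44)²) = 1/(-23691 + (28 + 44)²) = 1/(-23691 + 72²) = 1/(-23691 + 5184) = 1/(-18507) = -1/18507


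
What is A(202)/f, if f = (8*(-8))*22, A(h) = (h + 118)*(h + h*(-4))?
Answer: 1515/11 ≈ 137.73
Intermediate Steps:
A(h) = -3*h*(118 + h) (A(h) = (118 + h)*(h - 4*h) = (118 + h)*(-3*h) = -3*h*(118 + h))
f = -1408 (f = -64*22 = -1408)
A(202)/f = -3*202*(118 + 202)/(-1408) = -3*202*320*(-1/1408) = -193920*(-1/1408) = 1515/11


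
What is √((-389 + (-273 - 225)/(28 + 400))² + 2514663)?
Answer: √122132921773/214 ≈ 1633.1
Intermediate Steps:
√((-389 + (-273 - 225)/(28 + 400))² + 2514663) = √((-389 - 498/428)² + 2514663) = √((-389 - 498*1/428)² + 2514663) = √((-389 - 249/214)² + 2514663) = √((-83495/214)² + 2514663) = √(6971415025/45796 + 2514663) = √(122132921773/45796) = √122132921773/214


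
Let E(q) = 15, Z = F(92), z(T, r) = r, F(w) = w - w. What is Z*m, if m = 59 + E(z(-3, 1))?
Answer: 0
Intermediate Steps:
F(w) = 0
Z = 0
m = 74 (m = 59 + 15 = 74)
Z*m = 0*74 = 0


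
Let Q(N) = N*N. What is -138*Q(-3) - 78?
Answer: -1320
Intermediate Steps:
Q(N) = N**2
-138*Q(-3) - 78 = -138*(-3)**2 - 78 = -138*9 - 78 = -1242 - 78 = -1320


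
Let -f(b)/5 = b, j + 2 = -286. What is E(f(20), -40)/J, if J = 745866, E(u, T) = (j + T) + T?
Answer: -184/372933 ≈ -0.00049339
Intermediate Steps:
j = -288 (j = -2 - 286 = -288)
f(b) = -5*b
E(u, T) = -288 + 2*T (E(u, T) = (-288 + T) + T = -288 + 2*T)
E(f(20), -40)/J = (-288 + 2*(-40))/745866 = (-288 - 80)*(1/745866) = -368*1/745866 = -184/372933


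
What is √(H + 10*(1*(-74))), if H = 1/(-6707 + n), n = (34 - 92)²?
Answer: 9*I*√102098563/3343 ≈ 27.203*I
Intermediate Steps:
n = 3364 (n = (-58)² = 3364)
H = -1/3343 (H = 1/(-6707 + 3364) = 1/(-3343) = -1/3343 ≈ -0.00029913)
√(H + 10*(1*(-74))) = √(-1/3343 + 10*(1*(-74))) = √(-1/3343 + 10*(-74)) = √(-1/3343 - 740) = √(-2473821/3343) = 9*I*√102098563/3343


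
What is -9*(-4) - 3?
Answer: 33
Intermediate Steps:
-9*(-4) - 3 = 36 - 3 = 33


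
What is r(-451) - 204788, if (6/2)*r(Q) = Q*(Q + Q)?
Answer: -207562/3 ≈ -69187.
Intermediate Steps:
r(Q) = 2*Q**2/3 (r(Q) = (Q*(Q + Q))/3 = (Q*(2*Q))/3 = (2*Q**2)/3 = 2*Q**2/3)
r(-451) - 204788 = (2/3)*(-451)**2 - 204788 = (2/3)*203401 - 204788 = 406802/3 - 204788 = -207562/3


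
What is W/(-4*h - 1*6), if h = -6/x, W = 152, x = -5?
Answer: -380/27 ≈ -14.074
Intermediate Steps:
h = 6/5 (h = -6/(-5) = -6*(-⅕) = 6/5 ≈ 1.2000)
W/(-4*h - 1*6) = 152/(-4*6/5 - 1*6) = 152/(-24/5 - 6) = 152/(-54/5) = 152*(-5/54) = -380/27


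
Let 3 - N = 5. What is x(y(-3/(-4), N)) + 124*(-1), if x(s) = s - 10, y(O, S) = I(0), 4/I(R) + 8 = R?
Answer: -269/2 ≈ -134.50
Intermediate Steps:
N = -2 (N = 3 - 1*5 = 3 - 5 = -2)
I(R) = 4/(-8 + R)
y(O, S) = -½ (y(O, S) = 4/(-8 + 0) = 4/(-8) = 4*(-⅛) = -½)
x(s) = -10 + s
x(y(-3/(-4), N)) + 124*(-1) = (-10 - ½) + 124*(-1) = -21/2 - 124 = -269/2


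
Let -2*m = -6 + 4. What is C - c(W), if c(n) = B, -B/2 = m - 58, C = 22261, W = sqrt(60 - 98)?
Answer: 22147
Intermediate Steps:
W = I*sqrt(38) (W = sqrt(-38) = I*sqrt(38) ≈ 6.1644*I)
m = 1 (m = -(-6 + 4)/2 = -1/2*(-2) = 1)
B = 114 (B = -2*(1 - 58) = -2*(-57) = 114)
c(n) = 114
C - c(W) = 22261 - 1*114 = 22261 - 114 = 22147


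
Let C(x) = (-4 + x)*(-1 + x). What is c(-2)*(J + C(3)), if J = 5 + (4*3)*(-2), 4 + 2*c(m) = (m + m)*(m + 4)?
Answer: 126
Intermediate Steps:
C(x) = (-1 + x)*(-4 + x)
c(m) = -2 + m*(4 + m) (c(m) = -2 + ((m + m)*(m + 4))/2 = -2 + ((2*m)*(4 + m))/2 = -2 + (2*m*(4 + m))/2 = -2 + m*(4 + m))
J = -19 (J = 5 + 12*(-2) = 5 - 24 = -19)
c(-2)*(J + C(3)) = (-2 + (-2)² + 4*(-2))*(-19 + (4 + 3² - 5*3)) = (-2 + 4 - 8)*(-19 + (4 + 9 - 15)) = -6*(-19 - 2) = -6*(-21) = 126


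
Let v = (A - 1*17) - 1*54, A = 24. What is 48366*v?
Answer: -2273202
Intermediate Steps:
v = -47 (v = (24 - 1*17) - 1*54 = (24 - 17) - 54 = 7 - 54 = -47)
48366*v = 48366*(-47) = -2273202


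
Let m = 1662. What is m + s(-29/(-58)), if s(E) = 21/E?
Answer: 1704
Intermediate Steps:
m + s(-29/(-58)) = 1662 + 21/((-29/(-58))) = 1662 + 21/((-29*(-1/58))) = 1662 + 21/(1/2) = 1662 + 21*2 = 1662 + 42 = 1704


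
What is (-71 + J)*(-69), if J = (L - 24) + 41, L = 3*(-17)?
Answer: 7245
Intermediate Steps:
L = -51
J = -34 (J = (-51 - 24) + 41 = -75 + 41 = -34)
(-71 + J)*(-69) = (-71 - 34)*(-69) = -105*(-69) = 7245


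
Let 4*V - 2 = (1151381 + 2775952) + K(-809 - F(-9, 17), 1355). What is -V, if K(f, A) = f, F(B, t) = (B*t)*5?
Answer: -3927291/4 ≈ -9.8182e+5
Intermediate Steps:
F(B, t) = 5*B*t
V = 3927291/4 (V = 1/2 + ((1151381 + 2775952) + (-809 - 5*(-9)*17))/4 = 1/2 + (3927333 + (-809 - 1*(-765)))/4 = 1/2 + (3927333 + (-809 + 765))/4 = 1/2 + (3927333 - 44)/4 = 1/2 + (1/4)*3927289 = 1/2 + 3927289/4 = 3927291/4 ≈ 9.8182e+5)
-V = -1*3927291/4 = -3927291/4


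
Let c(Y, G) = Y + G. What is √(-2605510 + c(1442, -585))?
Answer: I*√2604653 ≈ 1613.9*I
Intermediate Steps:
c(Y, G) = G + Y
√(-2605510 + c(1442, -585)) = √(-2605510 + (-585 + 1442)) = √(-2605510 + 857) = √(-2604653) = I*√2604653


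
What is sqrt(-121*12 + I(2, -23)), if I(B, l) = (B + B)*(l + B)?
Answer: 16*I*sqrt(6) ≈ 39.192*I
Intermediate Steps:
I(B, l) = 2*B*(B + l) (I(B, l) = (2*B)*(B + l) = 2*B*(B + l))
sqrt(-121*12 + I(2, -23)) = sqrt(-121*12 + 2*2*(2 - 23)) = sqrt(-1452 + 2*2*(-21)) = sqrt(-1452 - 84) = sqrt(-1536) = 16*I*sqrt(6)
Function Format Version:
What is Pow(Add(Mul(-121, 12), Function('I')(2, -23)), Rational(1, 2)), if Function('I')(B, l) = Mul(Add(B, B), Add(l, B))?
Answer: Mul(16, I, Pow(6, Rational(1, 2))) ≈ Mul(39.192, I)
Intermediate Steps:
Function('I')(B, l) = Mul(2, B, Add(B, l)) (Function('I')(B, l) = Mul(Mul(2, B), Add(B, l)) = Mul(2, B, Add(B, l)))
Pow(Add(Mul(-121, 12), Function('I')(2, -23)), Rational(1, 2)) = Pow(Add(Mul(-121, 12), Mul(2, 2, Add(2, -23))), Rational(1, 2)) = Pow(Add(-1452, Mul(2, 2, -21)), Rational(1, 2)) = Pow(Add(-1452, -84), Rational(1, 2)) = Pow(-1536, Rational(1, 2)) = Mul(16, I, Pow(6, Rational(1, 2)))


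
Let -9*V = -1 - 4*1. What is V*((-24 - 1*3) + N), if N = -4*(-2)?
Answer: -95/9 ≈ -10.556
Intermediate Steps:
V = 5/9 (V = -(-1 - 4*1)/9 = -(-1 - 4)/9 = -⅑*(-5) = 5/9 ≈ 0.55556)
N = 8
V*((-24 - 1*3) + N) = 5*((-24 - 1*3) + 8)/9 = 5*((-24 - 3) + 8)/9 = 5*(-27 + 8)/9 = (5/9)*(-19) = -95/9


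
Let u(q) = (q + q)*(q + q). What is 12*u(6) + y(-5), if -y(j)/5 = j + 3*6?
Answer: 1663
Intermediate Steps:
u(q) = 4*q**2 (u(q) = (2*q)*(2*q) = 4*q**2)
y(j) = -90 - 5*j (y(j) = -5*(j + 3*6) = -5*(j + 18) = -5*(18 + j) = -90 - 5*j)
12*u(6) + y(-5) = 12*(4*6**2) + (-90 - 5*(-5)) = 12*(4*36) + (-90 + 25) = 12*144 - 65 = 1728 - 65 = 1663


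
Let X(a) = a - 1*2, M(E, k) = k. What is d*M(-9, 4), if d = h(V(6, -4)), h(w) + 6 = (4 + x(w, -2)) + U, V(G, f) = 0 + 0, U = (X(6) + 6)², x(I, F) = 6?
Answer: 416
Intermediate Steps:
X(a) = -2 + a (X(a) = a - 2 = -2 + a)
U = 100 (U = ((-2 + 6) + 6)² = (4 + 6)² = 10² = 100)
V(G, f) = 0
h(w) = 104 (h(w) = -6 + ((4 + 6) + 100) = -6 + (10 + 100) = -6 + 110 = 104)
d = 104
d*M(-9, 4) = 104*4 = 416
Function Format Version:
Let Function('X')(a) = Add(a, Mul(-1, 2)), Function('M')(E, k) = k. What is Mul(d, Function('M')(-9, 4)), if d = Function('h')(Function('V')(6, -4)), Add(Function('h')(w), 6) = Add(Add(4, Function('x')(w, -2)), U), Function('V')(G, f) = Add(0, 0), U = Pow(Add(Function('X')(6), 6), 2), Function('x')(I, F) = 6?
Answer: 416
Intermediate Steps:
Function('X')(a) = Add(-2, a) (Function('X')(a) = Add(a, -2) = Add(-2, a))
U = 100 (U = Pow(Add(Add(-2, 6), 6), 2) = Pow(Add(4, 6), 2) = Pow(10, 2) = 100)
Function('V')(G, f) = 0
Function('h')(w) = 104 (Function('h')(w) = Add(-6, Add(Add(4, 6), 100)) = Add(-6, Add(10, 100)) = Add(-6, 110) = 104)
d = 104
Mul(d, Function('M')(-9, 4)) = Mul(104, 4) = 416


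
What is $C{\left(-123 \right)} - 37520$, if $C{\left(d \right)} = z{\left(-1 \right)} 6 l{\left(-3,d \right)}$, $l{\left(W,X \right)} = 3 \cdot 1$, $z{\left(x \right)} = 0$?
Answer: $-37520$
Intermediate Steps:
$l{\left(W,X \right)} = 3$
$C{\left(d \right)} = 0$ ($C{\left(d \right)} = 0 \cdot 6 \cdot 3 = 0 \cdot 3 = 0$)
$C{\left(-123 \right)} - 37520 = 0 - 37520 = -37520$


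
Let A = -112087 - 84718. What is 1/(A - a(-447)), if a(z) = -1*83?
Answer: -1/196722 ≈ -5.0833e-6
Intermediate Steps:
a(z) = -83
A = -196805
1/(A - a(-447)) = 1/(-196805 - 1*(-83)) = 1/(-196805 + 83) = 1/(-196722) = -1/196722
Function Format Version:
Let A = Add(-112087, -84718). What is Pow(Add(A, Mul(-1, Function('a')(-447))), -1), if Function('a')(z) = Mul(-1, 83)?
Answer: Rational(-1, 196722) ≈ -5.0833e-6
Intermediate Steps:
Function('a')(z) = -83
A = -196805
Pow(Add(A, Mul(-1, Function('a')(-447))), -1) = Pow(Add(-196805, Mul(-1, -83)), -1) = Pow(Add(-196805, 83), -1) = Pow(-196722, -1) = Rational(-1, 196722)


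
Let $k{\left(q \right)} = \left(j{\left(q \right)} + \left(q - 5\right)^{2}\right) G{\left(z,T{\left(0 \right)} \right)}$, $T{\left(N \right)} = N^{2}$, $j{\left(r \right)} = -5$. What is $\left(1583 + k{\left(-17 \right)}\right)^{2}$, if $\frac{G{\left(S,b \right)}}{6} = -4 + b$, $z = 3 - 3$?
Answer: $98267569$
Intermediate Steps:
$z = 0$ ($z = 3 - 3 = 0$)
$G{\left(S,b \right)} = -24 + 6 b$ ($G{\left(S,b \right)} = 6 \left(-4 + b\right) = -24 + 6 b$)
$k{\left(q \right)} = 120 - 24 \left(-5 + q\right)^{2}$ ($k{\left(q \right)} = \left(-5 + \left(q - 5\right)^{2}\right) \left(-24 + 6 \cdot 0^{2}\right) = \left(-5 + \left(-5 + q\right)^{2}\right) \left(-24 + 6 \cdot 0\right) = \left(-5 + \left(-5 + q\right)^{2}\right) \left(-24 + 0\right) = \left(-5 + \left(-5 + q\right)^{2}\right) \left(-24\right) = 120 - 24 \left(-5 + q\right)^{2}$)
$\left(1583 + k{\left(-17 \right)}\right)^{2} = \left(1583 + \left(120 - 24 \left(-5 - 17\right)^{2}\right)\right)^{2} = \left(1583 + \left(120 - 24 \left(-22\right)^{2}\right)\right)^{2} = \left(1583 + \left(120 - 11616\right)\right)^{2} = \left(1583 - 11496\right)^{2} = \left(-9913\right)^{2} = 98267569$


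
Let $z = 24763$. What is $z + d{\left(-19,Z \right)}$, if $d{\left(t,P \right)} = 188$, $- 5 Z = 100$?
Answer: $24951$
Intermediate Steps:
$Z = -20$ ($Z = \left(- \frac{1}{5}\right) 100 = -20$)
$z + d{\left(-19,Z \right)} = 24763 + 188 = 24951$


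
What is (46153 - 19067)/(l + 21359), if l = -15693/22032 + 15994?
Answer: 198919584/274315201 ≈ 0.72515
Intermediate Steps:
l = 117454705/7344 (l = -15693*1/22032 + 15994 = -5231/7344 + 15994 = 117454705/7344 ≈ 15993.)
(46153 - 19067)/(l + 21359) = (46153 - 19067)/(117454705/7344 + 21359) = 27086/(274315201/7344) = 27086*(7344/274315201) = 198919584/274315201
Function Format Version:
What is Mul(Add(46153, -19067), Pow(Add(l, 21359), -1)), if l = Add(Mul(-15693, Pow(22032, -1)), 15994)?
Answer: Rational(198919584, 274315201) ≈ 0.72515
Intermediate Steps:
l = Rational(117454705, 7344) (l = Add(Mul(-15693, Rational(1, 22032)), 15994) = Add(Rational(-5231, 7344), 15994) = Rational(117454705, 7344) ≈ 15993.)
Mul(Add(46153, -19067), Pow(Add(l, 21359), -1)) = Mul(Add(46153, -19067), Pow(Add(Rational(117454705, 7344), 21359), -1)) = Mul(27086, Pow(Rational(274315201, 7344), -1)) = Mul(27086, Rational(7344, 274315201)) = Rational(198919584, 274315201)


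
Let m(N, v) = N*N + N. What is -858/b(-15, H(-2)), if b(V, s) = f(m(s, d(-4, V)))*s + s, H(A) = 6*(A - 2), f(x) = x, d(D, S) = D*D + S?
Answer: 143/2212 ≈ 0.064647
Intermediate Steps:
d(D, S) = S + D² (d(D, S) = D² + S = S + D²)
m(N, v) = N + N² (m(N, v) = N² + N = N + N²)
H(A) = -12 + 6*A (H(A) = 6*(-2 + A) = -12 + 6*A)
b(V, s) = s + s²*(1 + s) (b(V, s) = (s*(1 + s))*s + s = s²*(1 + s) + s = s + s²*(1 + s))
-858/b(-15, H(-2)) = -858*1/((1 + (-12 + 6*(-2))*(1 + (-12 + 6*(-2))))*(-12 + 6*(-2))) = -858*1/((1 + (-12 - 12)*(1 + (-12 - 12)))*(-12 - 12)) = -858*(-1/(24*(1 - 24*(1 - 24)))) = -858*(-1/(24*(1 - 24*(-23)))) = -858*(-1/(24*(1 + 552))) = -858/((-24*553)) = -858/(-13272) = -858*(-1/13272) = 143/2212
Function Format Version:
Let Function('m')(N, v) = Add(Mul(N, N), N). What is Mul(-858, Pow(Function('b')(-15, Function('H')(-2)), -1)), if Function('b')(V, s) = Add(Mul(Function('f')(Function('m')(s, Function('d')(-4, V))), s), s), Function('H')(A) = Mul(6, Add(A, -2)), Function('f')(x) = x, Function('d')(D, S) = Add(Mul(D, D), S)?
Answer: Rational(143, 2212) ≈ 0.064647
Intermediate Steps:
Function('d')(D, S) = Add(S, Pow(D, 2)) (Function('d')(D, S) = Add(Pow(D, 2), S) = Add(S, Pow(D, 2)))
Function('m')(N, v) = Add(N, Pow(N, 2)) (Function('m')(N, v) = Add(Pow(N, 2), N) = Add(N, Pow(N, 2)))
Function('H')(A) = Add(-12, Mul(6, A)) (Function('H')(A) = Mul(6, Add(-2, A)) = Add(-12, Mul(6, A)))
Function('b')(V, s) = Add(s, Mul(Pow(s, 2), Add(1, s))) (Function('b')(V, s) = Add(Mul(Mul(s, Add(1, s)), s), s) = Add(Mul(Pow(s, 2), Add(1, s)), s) = Add(s, Mul(Pow(s, 2), Add(1, s))))
Mul(-858, Pow(Function('b')(-15, Function('H')(-2)), -1)) = Mul(-858, Pow(Mul(Add(-12, Mul(6, -2)), Add(1, Mul(Add(-12, Mul(6, -2)), Add(1, Add(-12, Mul(6, -2)))))), -1)) = Mul(-858, Pow(Mul(Add(-12, -12), Add(1, Mul(Add(-12, -12), Add(1, Add(-12, -12))))), -1)) = Mul(-858, Pow(Mul(-24, Add(1, Mul(-24, Add(1, -24)))), -1)) = Mul(-858, Pow(Mul(-24, Add(1, Mul(-24, -23))), -1)) = Mul(-858, Pow(Mul(-24, Add(1, 552)), -1)) = Mul(-858, Pow(Mul(-24, 553), -1)) = Mul(-858, Pow(-13272, -1)) = Mul(-858, Rational(-1, 13272)) = Rational(143, 2212)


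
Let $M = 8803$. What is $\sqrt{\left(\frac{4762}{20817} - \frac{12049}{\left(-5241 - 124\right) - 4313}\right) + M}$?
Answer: $\frac{29 \sqrt{582891065472098}}{7461738} \approx 93.832$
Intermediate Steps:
$\sqrt{\left(\frac{4762}{20817} - \frac{12049}{\left(-5241 - 124\right) - 4313}\right) + M} = \sqrt{\left(\frac{4762}{20817} - \frac{12049}{\left(-5241 - 124\right) - 4313}\right) + 8803} = \sqrt{\left(4762 \cdot \frac{1}{20817} - \frac{12049}{-5365 - 4313}\right) + 8803} = \sqrt{\left(\frac{4762}{20817} - \frac{12049}{-9678}\right) + 8803} = \sqrt{\left(\frac{4762}{20817} - - \frac{12049}{9678}\right) + 8803} = \sqrt{\left(\frac{4762}{20817} + \frac{12049}{9678}\right) + 8803} = \sqrt{\frac{98970223}{67155642} + 8803} = \sqrt{\frac{591270086749}{67155642}} = \frac{29 \sqrt{582891065472098}}{7461738}$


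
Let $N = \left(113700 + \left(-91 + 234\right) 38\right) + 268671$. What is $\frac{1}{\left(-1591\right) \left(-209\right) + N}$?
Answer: $\frac{1}{720324} \approx 1.3883 \cdot 10^{-6}$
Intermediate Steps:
$N = 387805$ ($N = \left(113700 + 143 \cdot 38\right) + 268671 = \left(113700 + 5434\right) + 268671 = 119134 + 268671 = 387805$)
$\frac{1}{\left(-1591\right) \left(-209\right) + N} = \frac{1}{\left(-1591\right) \left(-209\right) + 387805} = \frac{1}{332519 + 387805} = \frac{1}{720324}$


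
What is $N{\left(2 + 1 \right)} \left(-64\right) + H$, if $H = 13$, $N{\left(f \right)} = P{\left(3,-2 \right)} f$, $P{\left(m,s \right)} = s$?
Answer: $397$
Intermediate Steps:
$N{\left(f \right)} = - 2 f$
$N{\left(2 + 1 \right)} \left(-64\right) + H = - 2 \left(2 + 1\right) \left(-64\right) + 13 = \left(-2\right) 3 \left(-64\right) + 13 = \left(-6\right) \left(-64\right) + 13 = 384 + 13 = 397$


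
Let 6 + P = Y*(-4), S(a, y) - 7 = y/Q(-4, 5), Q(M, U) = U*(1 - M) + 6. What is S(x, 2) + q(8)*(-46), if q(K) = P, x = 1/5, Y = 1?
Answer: 14479/31 ≈ 467.06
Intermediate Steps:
x = 1/5 ≈ 0.20000
Q(M, U) = 6 + U*(1 - M)
S(a, y) = 7 + y/31 (S(a, y) = 7 + y/(6 + 5 - 1*(-4)*5) = 7 + y/(6 + 5 + 20) = 7 + y/31)
P = -10 (P = -6 + 1*(-4) = -6 - 4 = -10)
q(K) = -10
S(x, 2) + q(8)*(-46) = (7 + (1/31)*2) - 10*(-46) = (7 + 2/31) + 460 = 219/31 + 460 = 14479/31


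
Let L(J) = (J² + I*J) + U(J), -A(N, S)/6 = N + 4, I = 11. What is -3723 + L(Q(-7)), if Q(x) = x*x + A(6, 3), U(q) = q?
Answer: -3734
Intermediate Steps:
A(N, S) = -24 - 6*N (A(N, S) = -6*(N + 4) = -6*(4 + N) = -24 - 6*N)
Q(x) = -60 + x² (Q(x) = x*x + (-24 - 6*6) = x² + (-24 - 36) = x² - 60 = -60 + x²)
L(J) = J² + 12*J (L(J) = (J² + 11*J) + J = J² + 12*J)
-3723 + L(Q(-7)) = -3723 + (-60 + (-7)²)*(12 + (-60 + (-7)²)) = -3723 + (-60 + 49)*(12 + (-60 + 49)) = -3723 - 11*(12 - 11) = -3723 - 11*1 = -3723 - 11 = -3734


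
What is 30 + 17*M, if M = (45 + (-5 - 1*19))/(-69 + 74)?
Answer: 507/5 ≈ 101.40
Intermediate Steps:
M = 21/5 (M = (45 + (-5 - 19))/5 = (45 - 24)*(⅕) = 21*(⅕) = 21/5 ≈ 4.2000)
30 + 17*M = 30 + 17*(21/5) = 30 + 357/5 = 507/5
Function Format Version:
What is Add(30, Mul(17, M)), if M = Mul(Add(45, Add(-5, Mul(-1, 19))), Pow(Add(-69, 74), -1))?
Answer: Rational(507, 5) ≈ 101.40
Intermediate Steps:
M = Rational(21, 5) (M = Mul(Add(45, Add(-5, -19)), Pow(5, -1)) = Mul(Add(45, -24), Rational(1, 5)) = Mul(21, Rational(1, 5)) = Rational(21, 5) ≈ 4.2000)
Add(30, Mul(17, M)) = Add(30, Mul(17, Rational(21, 5))) = Add(30, Rational(357, 5)) = Rational(507, 5)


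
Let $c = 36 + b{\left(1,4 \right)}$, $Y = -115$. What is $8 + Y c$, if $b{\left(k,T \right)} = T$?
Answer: $-4592$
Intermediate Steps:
$c = 40$ ($c = 36 + 4 = 40$)
$8 + Y c = 8 - 4600 = -4592$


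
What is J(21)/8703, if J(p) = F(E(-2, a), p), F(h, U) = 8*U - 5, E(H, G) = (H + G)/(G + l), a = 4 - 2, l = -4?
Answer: 163/8703 ≈ 0.018729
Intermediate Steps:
a = 2
E(H, G) = (G + H)/(-4 + G) (E(H, G) = (H + G)/(G - 4) = (G + H)/(-4 + G))
F(h, U) = -5 + 8*U
J(p) = -5 + 8*p
J(21)/8703 = (-5 + 8*21)/8703 = (-5 + 168)*(1/8703) = 163*(1/8703) = 163/8703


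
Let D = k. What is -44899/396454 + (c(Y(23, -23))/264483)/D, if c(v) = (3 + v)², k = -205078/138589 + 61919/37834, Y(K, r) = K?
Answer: -8360436678414256559/86230018570588666398 ≈ -0.096955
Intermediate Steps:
k = 822371239/5243376226 (k = -205078*1/138589 + 61919*(1/37834) = -205078/138589 + 61919/37834 = 822371239/5243376226 ≈ 0.15684)
D = 822371239/5243376226 ≈ 0.15684
-44899/396454 + (c(Y(23, -23))/264483)/D = -44899/396454 + ((3 + 23)²/264483)/(822371239/5243376226) = -44899*1/396454 + (26²*(1/264483))*(5243376226/822371239) = -44899/396454 + (676*(1/264483))*(5243376226/822371239) = -44899/396454 + (676/264483)*(5243376226/822371239) = -44899/396454 + 3544522328776/217503212404437 = -8360436678414256559/86230018570588666398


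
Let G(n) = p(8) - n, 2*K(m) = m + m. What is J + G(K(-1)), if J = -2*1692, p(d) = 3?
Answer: -3380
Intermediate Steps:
K(m) = m (K(m) = (m + m)/2 = (2*m)/2 = m)
G(n) = 3 - n
J = -3384
J + G(K(-1)) = -3384 + (3 - 1*(-1)) = -3384 + (3 + 1) = -3384 + 4 = -3380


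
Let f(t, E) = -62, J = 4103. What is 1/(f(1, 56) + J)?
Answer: 1/4041 ≈ 0.00024746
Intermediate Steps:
1/(f(1, 56) + J) = 1/(-62 + 4103) = 1/4041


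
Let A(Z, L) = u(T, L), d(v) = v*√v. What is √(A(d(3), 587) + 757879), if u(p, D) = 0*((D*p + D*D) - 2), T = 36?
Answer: √757879 ≈ 870.56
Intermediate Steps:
u(p, D) = 0 (u(p, D) = 0*((D*p + D²) - 2) = 0*((D² + D*p) - 2) = 0*(-2 + D² + D*p) = 0)
d(v) = v^(3/2)
A(Z, L) = 0
√(A(d(3), 587) + 757879) = √(0 + 757879) = √757879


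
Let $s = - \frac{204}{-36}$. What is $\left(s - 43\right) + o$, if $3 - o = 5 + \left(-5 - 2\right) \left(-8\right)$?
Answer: $- \frac{286}{3} \approx -95.333$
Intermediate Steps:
$s = \frac{17}{3}$ ($s = \left(-204\right) \left(- \frac{1}{36}\right) = \frac{17}{3} \approx 5.6667$)
$o = -58$ ($o = 3 - \left(5 + \left(-5 - 2\right) \left(-8\right)\right) = 3 - \left(5 - -56\right) = 3 - \left(5 + 56\right) = 3 - 61 = -58$)
$\left(s - 43\right) + o = \left(\frac{17}{3} - 43\right) - 58 = - \frac{112}{3} - 58 = - \frac{286}{3}$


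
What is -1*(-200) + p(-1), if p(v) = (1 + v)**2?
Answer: 200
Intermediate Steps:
-1*(-200) + p(-1) = -1*(-200) + (1 - 1)**2 = 200 + 0**2 = 200 + 0 = 200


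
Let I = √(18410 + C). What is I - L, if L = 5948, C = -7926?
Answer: -5948 + 2*√2621 ≈ -5845.6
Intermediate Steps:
I = 2*√2621 (I = √(18410 - 7926) = √10484 = 2*√2621 ≈ 102.39)
I - L = 2*√2621 - 1*5948 = 2*√2621 - 5948 = -5948 + 2*√2621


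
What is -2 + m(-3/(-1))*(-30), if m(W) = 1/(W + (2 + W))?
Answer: -23/4 ≈ -5.7500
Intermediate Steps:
m(W) = 1/(2 + 2*W)
-2 + m(-3/(-1))*(-30) = -2 + (1/(2*(1 - 3/(-1))))*(-30) = -2 + (1/(2*(1 - 3*(-1))))*(-30) = -2 + (1/(2*(1 + 3)))*(-30) = -2 + ((½)/4)*(-30) = -2 + ((½)*(¼))*(-30) = -2 + (⅛)*(-30) = -2 - 15/4 = -23/4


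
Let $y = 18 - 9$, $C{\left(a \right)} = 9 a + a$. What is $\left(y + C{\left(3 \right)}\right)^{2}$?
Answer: $1521$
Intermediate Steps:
$C{\left(a \right)} = 10 a$
$y = 9$
$\left(y + C{\left(3 \right)}\right)^{2} = \left(9 + 10 \cdot 3\right)^{2} = \left(9 + 30\right)^{2} = 39^{2} = 1521$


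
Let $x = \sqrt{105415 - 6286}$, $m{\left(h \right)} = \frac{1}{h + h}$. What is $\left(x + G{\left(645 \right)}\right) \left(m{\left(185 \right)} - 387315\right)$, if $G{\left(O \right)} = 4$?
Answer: $- \frac{286613098}{185} - \frac{143306549 \sqrt{99129}}{370} \approx -1.2349 \cdot 10^{8}$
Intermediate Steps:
$m{\left(h \right)} = \frac{1}{2 h}$
$x = \sqrt{99129} \approx 314.85$
$\left(x + G{\left(645 \right)}\right) \left(m{\left(185 \right)} - 387315\right) = \left(\sqrt{99129} + 4\right) \left(\frac{1}{2 \cdot 185} - 387315\right) = \left(4 + \sqrt{99129}\right) \left(\frac{1}{2} \cdot \frac{1}{185} - 387315\right) = \left(4 + \sqrt{99129}\right) \left(\frac{1}{370} - 387315\right) = \left(4 + \sqrt{99129}\right) \left(- \frac{143306549}{370}\right) = - \frac{286613098}{185} - \frac{143306549 \sqrt{99129}}{370}$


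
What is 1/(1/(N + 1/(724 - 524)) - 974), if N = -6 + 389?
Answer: -76601/74609174 ≈ -0.0010267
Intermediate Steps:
N = 383
1/(1/(N + 1/(724 - 524)) - 974) = 1/(1/(383 + 1/(724 - 524)) - 974) = 1/(1/(383 + 1/200) - 974) = 1/(1/(76601/200) - 974) = 1/(200/76601 - 974) = 1/(-74609174/76601) = -76601/74609174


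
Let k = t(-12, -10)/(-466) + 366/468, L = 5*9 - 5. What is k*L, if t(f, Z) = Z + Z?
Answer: 299860/9087 ≈ 32.999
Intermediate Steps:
L = 40 (L = 45 - 5 = 40)
t(f, Z) = 2*Z
k = 14993/18174 (k = (2*(-10))/(-466) + 366/468 = -20*(-1/466) + 366*(1/468) = 10/233 + 61/78 = 14993/18174 ≈ 0.82497)
k*L = (14993/18174)*40 = 299860/9087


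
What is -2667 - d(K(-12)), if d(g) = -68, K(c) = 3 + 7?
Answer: -2599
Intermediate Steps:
K(c) = 10
-2667 - d(K(-12)) = -2667 - 1*(-68) = -2667 + 68 = -2599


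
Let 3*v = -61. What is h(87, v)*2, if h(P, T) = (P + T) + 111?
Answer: 1066/3 ≈ 355.33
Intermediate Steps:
v = -61/3 (v = (⅓)*(-61) = -61/3 ≈ -20.333)
h(P, T) = 111 + P + T
h(87, v)*2 = (111 + 87 - 61/3)*2 = (533/3)*2 = 1066/3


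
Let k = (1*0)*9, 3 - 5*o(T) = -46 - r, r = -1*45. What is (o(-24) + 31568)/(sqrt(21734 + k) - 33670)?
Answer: -531460748/566823583 - 78922*sqrt(21734)/2834117915 ≈ -0.94172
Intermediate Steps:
r = -45
o(T) = 4/5 (o(T) = 3/5 - (-46 - 1*(-45))/5 = 3/5 - (-46 + 45)/5 = 3/5 - 1/5*(-1) = 3/5 + 1/5 = 4/5)
k = 0 (k = 0*9 = 0)
(o(-24) + 31568)/(sqrt(21734 + k) - 33670) = (4/5 + 31568)/(sqrt(21734 + 0) - 33670) = 157844/(5*(sqrt(21734) - 33670)) = 157844/(5*(-33670 + sqrt(21734)))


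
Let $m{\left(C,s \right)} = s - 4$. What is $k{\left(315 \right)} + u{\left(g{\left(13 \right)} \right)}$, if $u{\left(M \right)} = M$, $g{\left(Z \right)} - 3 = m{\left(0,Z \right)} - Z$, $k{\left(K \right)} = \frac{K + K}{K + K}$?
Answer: $0$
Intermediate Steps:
$m{\left(C,s \right)} = -4 + s$
$k{\left(K \right)} = 1$ ($k{\left(K \right)} = \frac{2 K}{2 K} = 2 K \frac{1}{2 K} = 1$)
$g{\left(Z \right)} = -1$ ($g{\left(Z \right)} = 3 + \left(\left(-4 + Z\right) - Z\right) = 3 - 4 = -1$)
$k{\left(315 \right)} + u{\left(g{\left(13 \right)} \right)} = 1 - 1 = 0$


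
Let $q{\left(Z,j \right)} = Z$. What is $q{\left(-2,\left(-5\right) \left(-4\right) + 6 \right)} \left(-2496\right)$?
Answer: $4992$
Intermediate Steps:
$q{\left(-2,\left(-5\right) \left(-4\right) + 6 \right)} \left(-2496\right) = \left(-2\right) \left(-2496\right) = 4992$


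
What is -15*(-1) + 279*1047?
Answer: 292128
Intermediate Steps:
-15*(-1) + 279*1047 = 15 + 292113 = 292128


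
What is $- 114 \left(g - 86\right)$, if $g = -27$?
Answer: $12882$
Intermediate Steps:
$- 114 \left(g - 86\right) = - 114 \left(-27 - 86\right) = \left(-114\right) \left(-113\right) = 12882$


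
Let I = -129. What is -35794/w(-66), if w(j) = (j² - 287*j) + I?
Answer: -35794/23169 ≈ -1.5449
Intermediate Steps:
w(j) = -129 + j² - 287*j (w(j) = (j² - 287*j) - 129 = -129 + j² - 287*j)
-35794/w(-66) = -35794/(-129 + (-66)² - 287*(-66)) = -35794/(-129 + 4356 + 18942) = -35794/23169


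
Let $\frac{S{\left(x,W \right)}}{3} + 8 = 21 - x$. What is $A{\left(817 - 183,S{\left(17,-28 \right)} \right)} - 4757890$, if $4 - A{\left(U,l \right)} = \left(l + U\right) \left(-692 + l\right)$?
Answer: $-4319998$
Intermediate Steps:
$S{\left(x,W \right)} = 39 - 3 x$ ($S{\left(x,W \right)} = -24 + 3 \left(21 - x\right) = -24 - \left(-63 + 3 x\right) = 39 - 3 x$)
$A{\left(U,l \right)} = 4 - \left(-692 + l\right) \left(U + l\right)$ ($A{\left(U,l \right)} = 4 - \left(l + U\right) \left(-692 + l\right) = 4 - \left(U + l\right) \left(-692 + l\right) = 4 - \left(-692 + l\right) \left(U + l\right)$)
$A{\left(817 - 183,S{\left(17,-28 \right)} \right)} - 4757890 = \left(4 - \left(39 - 51\right)^{2} + 692 \left(817 - 183\right) + 692 \left(39 - 51\right) - \left(817 - 183\right) \left(39 - 51\right)\right) - 4757890 = \left(4 - \left(-12\right)^{2} + 692 \cdot 634 + 692 \left(-12\right) - 634 \left(-12\right)\right) - 4757890 = \left(4 - 144 + 438728 - 8304 + 7608\right) - 4757890 = 437892 - 4757890 = -4319998$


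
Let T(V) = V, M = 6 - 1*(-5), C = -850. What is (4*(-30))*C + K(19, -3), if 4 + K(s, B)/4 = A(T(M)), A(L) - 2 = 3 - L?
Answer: 101960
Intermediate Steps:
M = 11 (M = 6 + 5 = 11)
A(L) = 5 - L (A(L) = 2 + (3 - L) = 5 - L)
K(s, B) = -40 (K(s, B) = -16 + 4*(5 - 1*11) = -16 + 4*(5 - 11) = -16 + 4*(-6) = -16 - 24 = -40)
(4*(-30))*C + K(19, -3) = (4*(-30))*(-850) - 40 = -120*(-850) - 40 = 102000 - 40 = 101960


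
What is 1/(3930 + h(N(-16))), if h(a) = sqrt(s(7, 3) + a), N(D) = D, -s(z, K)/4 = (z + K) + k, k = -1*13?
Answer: 1965/7722452 - I/7722452 ≈ 0.00025445 - 1.2949e-7*I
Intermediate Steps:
k = -13
s(z, K) = 52 - 4*K - 4*z (s(z, K) = -4*((z + K) - 13) = -4*((K + z) - 13) = -4*(-13 + K + z) = 52 - 4*K - 4*z)
h(a) = sqrt(12 + a) (h(a) = sqrt((52 - 4*3 - 4*7) + a) = sqrt((52 - 12 - 28) + a) = sqrt(12 + a))
1/(3930 + h(N(-16))) = 1/(3930 + sqrt(12 - 16)) = 1/(3930 + sqrt(-4)) = 1/(3930 + 2*I) = (3930 - 2*I)/15444904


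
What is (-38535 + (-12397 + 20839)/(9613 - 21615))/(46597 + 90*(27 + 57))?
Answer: -231252756/324996157 ≈ -0.71156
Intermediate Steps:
(-38535 + (-12397 + 20839)/(9613 - 21615))/(46597 + 90*(27 + 57)) = (-38535 + 8442/(-12002))/(46597 + 90*84) = (-38535 + 8442*(-1/12002))/(46597 + 7560) = (-38535 - 4221/6001)/54157 = -231252756/6001*1/54157 = -231252756/324996157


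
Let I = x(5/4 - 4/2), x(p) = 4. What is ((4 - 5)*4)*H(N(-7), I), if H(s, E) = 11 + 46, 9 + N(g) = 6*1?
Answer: -228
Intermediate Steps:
N(g) = -3 (N(g) = -9 + 6*1 = -9 + 6 = -3)
I = 4
H(s, E) = 57
((4 - 5)*4)*H(N(-7), I) = ((4 - 5)*4)*57 = -1*4*57 = -4*57 = -228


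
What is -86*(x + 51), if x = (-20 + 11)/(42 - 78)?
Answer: -8815/2 ≈ -4407.5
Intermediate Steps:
x = 1/4 (x = -9/(-36) = -9*(-1/36) = 1/4 ≈ 0.25000)
-86*(x + 51) = -86*(1/4 + 51) = -86*205/4 = -8815/2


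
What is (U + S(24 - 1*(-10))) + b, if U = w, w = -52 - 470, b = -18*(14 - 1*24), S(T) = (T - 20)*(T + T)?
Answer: 610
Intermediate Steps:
S(T) = 2*T*(-20 + T) (S(T) = (-20 + T)*(2*T) = 2*T*(-20 + T))
b = 180 (b = -18*(14 - 24) = -18*(-10) = 180)
w = -522
U = -522
(U + S(24 - 1*(-10))) + b = (-522 + 2*(24 - 1*(-10))*(-20 + (24 - 1*(-10)))) + 180 = (-522 + 2*(24 + 10)*(-20 + (24 + 10))) + 180 = (-522 + 2*34*(-20 + 34)) + 180 = (-522 + 2*34*14) + 180 = (-522 + 952) + 180 = 430 + 180 = 610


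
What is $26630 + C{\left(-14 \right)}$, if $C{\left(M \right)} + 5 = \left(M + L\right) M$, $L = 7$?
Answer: $26723$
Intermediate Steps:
$C{\left(M \right)} = -5 + M \left(7 + M\right)$ ($C{\left(M \right)} = -5 + \left(M + 7\right) M = -5 + \left(7 + M\right) M = -5 + M \left(7 + M\right)$)
$26630 + C{\left(-14 \right)} = 26630 + \left(-5 + \left(-14\right)^{2} + 7 \left(-14\right)\right) = 26630 - -93 = 26630 + 93 = 26723$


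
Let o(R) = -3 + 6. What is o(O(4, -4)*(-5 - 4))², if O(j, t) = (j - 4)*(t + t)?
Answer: 9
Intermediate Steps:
O(j, t) = 2*t*(-4 + j) (O(j, t) = (-4 + j)*(2*t) = 2*t*(-4 + j))
o(R) = 3
o(O(4, -4)*(-5 - 4))² = 3² = 9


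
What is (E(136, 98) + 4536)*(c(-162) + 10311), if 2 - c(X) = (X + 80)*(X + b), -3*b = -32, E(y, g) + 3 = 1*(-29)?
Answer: -28325656/3 ≈ -9.4419e+6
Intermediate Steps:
E(y, g) = -32 (E(y, g) = -3 + 1*(-29) = -3 - 29 = -32)
b = 32/3 (b = -⅓*(-32) = 32/3 ≈ 10.667)
c(X) = 2 - (80 + X)*(32/3 + X) (c(X) = 2 - (X + 80)*(X + 32/3) = 2 - (80 + X)*(32/3 + X))
(E(136, 98) + 4536)*(c(-162) + 10311) = (-32 + 4536)*((-2554/3 - 1*(-162)² - 272/3*(-162)) + 10311) = 4504*((-2554/3 - 1*26244 + 14688) + 10311) = 4504*((-2554/3 - 26244 + 14688) + 10311) = 4504*(-37222/3 + 10311) = 4504*(-6289/3) = -28325656/3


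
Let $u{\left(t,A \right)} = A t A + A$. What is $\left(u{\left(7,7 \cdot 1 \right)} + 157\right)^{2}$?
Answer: $257049$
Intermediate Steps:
$u{\left(t,A \right)} = A + t A^{2}$ ($u{\left(t,A \right)} = t A^{2} + A = A + t A^{2}$)
$\left(u{\left(7,7 \cdot 1 \right)} + 157\right)^{2} = \left(7 \cdot 1 \left(1 + 7 \cdot 1 \cdot 7\right) + 157\right)^{2} = \left(7 \left(1 + 7 \cdot 7\right) + 157\right)^{2} = \left(7 \left(1 + 49\right) + 157\right)^{2} = \left(7 \cdot 50 + 157\right)^{2} = \left(350 + 157\right)^{2} = 507^{2} = 257049$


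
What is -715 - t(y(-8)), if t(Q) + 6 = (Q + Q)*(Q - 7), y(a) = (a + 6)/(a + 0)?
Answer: -5645/8 ≈ -705.63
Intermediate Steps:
y(a) = (6 + a)/a
t(Q) = -6 + 2*Q*(-7 + Q) (t(Q) = -6 + (Q + Q)*(Q - 7) = -6 + (2*Q)*(-7 + Q) = -6 + 2*Q*(-7 + Q))
-715 - t(y(-8)) = -715 - (-6 - 14*(6 - 8)/(-8) + 2*((6 - 8)/(-8))²) = -715 - (-6 - (-7)*(-2)/4 + 2*(-⅛*(-2))²) = -715 - (-6 - 14*¼ + 2*(¼)²) = -715 - (-6 - 7/2 + 2*(1/16)) = -715 - (-6 - 7/2 + ⅛) = -715 - 1*(-75/8) = -715 + 75/8 = -5645/8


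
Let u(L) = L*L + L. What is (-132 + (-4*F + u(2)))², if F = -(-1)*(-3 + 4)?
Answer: 16900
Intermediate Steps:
u(L) = L + L² (u(L) = L² + L = L + L²)
F = 1 (F = -(-1) = -1*(-1) = 1)
(-132 + (-4*F + u(2)))² = (-132 + (-4*1 + 2*(1 + 2)))² = (-132 + (-4 + 2*3))² = (-132 + (-4 + 6))² = (-132 + 2)² = (-130)² = 16900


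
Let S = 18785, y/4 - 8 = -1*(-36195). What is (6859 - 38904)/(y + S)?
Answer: -32045/163597 ≈ -0.19588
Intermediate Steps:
y = 144812 (y = 32 + 4*(-1*(-36195)) = 32 + 4*36195 = 32 + 144780 = 144812)
(6859 - 38904)/(y + S) = (6859 - 38904)/(144812 + 18785) = -32045/163597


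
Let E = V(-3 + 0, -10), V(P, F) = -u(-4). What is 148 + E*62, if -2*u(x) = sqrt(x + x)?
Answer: 148 + 62*I*sqrt(2) ≈ 148.0 + 87.681*I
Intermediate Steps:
u(x) = -sqrt(2)*sqrt(x)/2 (u(x) = -sqrt(x + x)/2 = -sqrt(2)*sqrt(x)/2)
V(P, F) = I*sqrt(2) (V(P, F) = -(-1)*sqrt(2)*sqrt(-4)/2 = -(-1)*sqrt(2)*2*I/2 = -(-1)*I*sqrt(2) = I*sqrt(2))
E = I*sqrt(2) ≈ 1.4142*I
148 + E*62 = 148 + (I*sqrt(2))*62 = 148 + 62*I*sqrt(2)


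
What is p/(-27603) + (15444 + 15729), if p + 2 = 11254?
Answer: 860457067/27603 ≈ 31173.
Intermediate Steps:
p = 11252 (p = -2 + 11254 = 11252)
p/(-27603) + (15444 + 15729) = 11252/(-27603) + (15444 + 15729) = 11252*(-1/27603) + 31173 = -11252/27603 + 31173 = 860457067/27603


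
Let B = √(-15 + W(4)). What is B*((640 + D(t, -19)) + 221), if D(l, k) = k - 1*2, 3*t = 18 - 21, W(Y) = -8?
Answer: 840*I*√23 ≈ 4028.5*I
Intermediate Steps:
t = -1 (t = (18 - 21)/3 = (⅓)*(-3) = -1)
D(l, k) = -2 + k (D(l, k) = k - 2 = -2 + k)
B = I*√23 (B = √(-15 - 8) = √(-23) = I*√23 ≈ 4.7958*I)
B*((640 + D(t, -19)) + 221) = (I*√23)*((640 + (-2 - 19)) + 221) = (I*√23)*((640 - 21) + 221) = (I*√23)*(619 + 221) = (I*√23)*840 = 840*I*√23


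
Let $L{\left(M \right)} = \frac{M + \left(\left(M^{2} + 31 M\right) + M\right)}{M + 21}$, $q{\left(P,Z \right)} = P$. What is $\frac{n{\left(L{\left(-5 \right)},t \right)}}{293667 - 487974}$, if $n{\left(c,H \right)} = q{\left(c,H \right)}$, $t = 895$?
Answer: $\frac{35}{777228} \approx 4.5032 \cdot 10^{-5}$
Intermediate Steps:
$L{\left(M \right)} = \frac{M^{2} + 33 M}{21 + M}$ ($L{\left(M \right)} = \frac{M + \left(M^{2} + 32 M\right)}{21 + M} = \frac{M^{2} + 33 M}{21 + M}$)
$n{\left(c,H \right)} = c$
$\frac{n{\left(L{\left(-5 \right)},t \right)}}{293667 - 487974} = \frac{\left(-5\right) \frac{1}{21 - 5} \left(33 - 5\right)}{293667 - 487974} = \frac{\left(-5\right) \frac{1}{16} \cdot 28}{293667 - 487974} = \frac{\left(-5\right) \frac{1}{16} \cdot 28}{-194307} = \left(- \frac{35}{4}\right) \left(- \frac{1}{194307}\right) = \frac{35}{777228}$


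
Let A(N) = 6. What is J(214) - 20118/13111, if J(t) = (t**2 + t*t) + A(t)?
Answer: 171560180/1873 ≈ 91597.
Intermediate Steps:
J(t) = 6 + 2*t**2 (J(t) = (t**2 + t*t) + 6 = (t**2 + t**2) + 6 = 2*t**2 + 6 = 6 + 2*t**2)
J(214) - 20118/13111 = (6 + 2*214**2) - 20118/13111 = (6 + 2*45796) - 20118*1/13111 = (6 + 91592) - 2874/1873 = 91598 - 2874/1873 = 171560180/1873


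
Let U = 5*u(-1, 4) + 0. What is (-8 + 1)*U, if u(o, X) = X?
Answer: -140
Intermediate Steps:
U = 20 (U = 5*4 + 0 = 20 + 0 = 20)
(-8 + 1)*U = (-8 + 1)*20 = -7*20 = -140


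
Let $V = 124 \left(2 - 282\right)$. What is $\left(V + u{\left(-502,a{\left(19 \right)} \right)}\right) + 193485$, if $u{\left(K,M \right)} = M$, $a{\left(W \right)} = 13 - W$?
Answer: $158759$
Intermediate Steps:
$V = -34720$ ($V = 124 \left(-280\right) = -34720$)
$\left(V + u{\left(-502,a{\left(19 \right)} \right)}\right) + 193485 = \left(-34720 + \left(13 - 19\right)\right) + 193485 = \left(-34720 - 6\right) + 193485 = -34726 + 193485 = 158759$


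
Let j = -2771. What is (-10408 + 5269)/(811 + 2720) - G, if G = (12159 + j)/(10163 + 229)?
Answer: -7212793/3057846 ≈ -2.3588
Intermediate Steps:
G = 2347/2598 (G = (12159 - 2771)/(10163 + 229) = 9388/10392 = 9388*(1/10392) = 2347/2598 ≈ 0.90339)
(-10408 + 5269)/(811 + 2720) - G = (-10408 + 5269)/(811 + 2720) - 1*2347/2598 = -5139/3531 - 2347/2598 = -5139*1/3531 - 2347/2598 = -1713/1177 - 2347/2598 = -7212793/3057846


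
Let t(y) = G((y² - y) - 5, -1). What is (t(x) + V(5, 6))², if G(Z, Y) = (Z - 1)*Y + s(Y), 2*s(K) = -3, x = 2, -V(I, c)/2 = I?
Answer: 225/4 ≈ 56.250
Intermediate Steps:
V(I, c) = -2*I
s(K) = -3/2 (s(K) = (½)*(-3) = -3/2)
G(Z, Y) = -3/2 + Y*(-1 + Z) (G(Z, Y) = (Z - 1)*Y - 3/2 = (-1 + Z)*Y - 3/2 = Y*(-1 + Z) - 3/2 = -3/2 + Y*(-1 + Z))
t(y) = 9/2 + y - y² (t(y) = -3/2 - 1*(-1) - ((y² - y) - 5) = -3/2 + 1 - (-5 + y² - y) = -3/2 + 1 + (5 + y - y²) = 9/2 + y - y²)
(t(x) + V(5, 6))² = ((9/2 + 2 - 1*2²) - 2*5)² = ((9/2 + 2 - 1*4) - 10)² = ((9/2 + 2 - 4) - 10)² = (5/2 - 10)² = (-15/2)² = 225/4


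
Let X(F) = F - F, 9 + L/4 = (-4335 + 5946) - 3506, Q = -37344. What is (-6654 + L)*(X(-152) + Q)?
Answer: 532898880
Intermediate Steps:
L = -7616 (L = -36 + 4*((-4335 + 5946) - 3506) = -36 + 4*(1611 - 3506) = -36 + 4*(-1895) = -36 - 7580 = -7616)
X(F) = 0
(-6654 + L)*(X(-152) + Q) = (-6654 - 7616)*(0 - 37344) = -14270*(-37344) = 532898880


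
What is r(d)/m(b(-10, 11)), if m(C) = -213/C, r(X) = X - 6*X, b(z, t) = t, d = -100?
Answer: -5500/213 ≈ -25.822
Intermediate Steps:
r(X) = -5*X
r(d)/m(b(-10, 11)) = (-5*(-100))/((-213/11)) = 500/((-213*1/11)) = 500/(-213/11) = 500*(-11/213) = -5500/213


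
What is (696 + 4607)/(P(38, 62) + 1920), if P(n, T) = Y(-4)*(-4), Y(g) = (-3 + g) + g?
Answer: 5303/1964 ≈ 2.7001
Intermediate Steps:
Y(g) = -3 + 2*g
P(n, T) = 44 (P(n, T) = (-3 + 2*(-4))*(-4) = (-3 - 8)*(-4) = -11*(-4) = 44)
(696 + 4607)/(P(38, 62) + 1920) = (696 + 4607)/(44 + 1920) = 5303/1964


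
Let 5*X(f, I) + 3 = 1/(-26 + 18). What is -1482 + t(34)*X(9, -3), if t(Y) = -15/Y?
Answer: -403029/272 ≈ -1481.7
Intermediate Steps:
X(f, I) = -5/8 (X(f, I) = -3/5 + 1/(5*(-26 + 18)) = -3/5 + (1/5)/(-8) = -3/5 + (1/5)*(-1/8) = -3/5 - 1/40 = -5/8)
-1482 + t(34)*X(9, -3) = -1482 - 15/34*(-5/8) = -1482 + 75/272 = -403029/272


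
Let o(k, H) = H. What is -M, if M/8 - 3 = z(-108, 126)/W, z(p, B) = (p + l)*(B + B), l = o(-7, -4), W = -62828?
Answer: -433416/15707 ≈ -27.594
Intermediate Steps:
l = -4
z(p, B) = 2*B*(-4 + p) (z(p, B) = (p - 4)*(B + B) = (-4 + p)*(2*B) = 2*B*(-4 + p))
M = 433416/15707 (M = 24 + 8*((2*126*(-4 - 108))/(-62828)) = 24 + 8*((2*126*(-112))*(-1/62828)) = 24 + 8*(-28224*(-1/62828)) = 24 + 8*(7056/15707) = 24 + 56448/15707 = 433416/15707 ≈ 27.594)
-M = -1*433416/15707 = -433416/15707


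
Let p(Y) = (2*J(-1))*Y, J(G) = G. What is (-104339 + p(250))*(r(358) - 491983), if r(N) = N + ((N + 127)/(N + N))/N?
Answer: 13211522736420085/256328 ≈ 5.1541e+10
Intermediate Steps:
p(Y) = -2*Y (p(Y) = (2*(-1))*Y = -2*Y)
r(N) = N + (127 + N)/(2*N²) (r(N) = N + ((127 + N)/((2*N)))/N = N + ((127 + N)*(1/(2*N)))/N = N + ((127 + N)/(2*N))/N = N + (127 + N)/(2*N²))
(-104339 + p(250))*(r(358) - 491983) = (-104339 - 2*250)*((½)*(127 + 358 + 2*358³)/358² - 491983) = (-104339 - 500)*((½)*(1/128164)*(127 + 358 + 2*45882712) - 491983) = -104839*((½)*(1/128164)*(127 + 358 + 91765424) - 491983) = -104839*((½)*(1/128164)*91765909 - 491983) = -104839*(91765909/256328 - 491983) = -104839*(-126017252515/256328) = 13211522736420085/256328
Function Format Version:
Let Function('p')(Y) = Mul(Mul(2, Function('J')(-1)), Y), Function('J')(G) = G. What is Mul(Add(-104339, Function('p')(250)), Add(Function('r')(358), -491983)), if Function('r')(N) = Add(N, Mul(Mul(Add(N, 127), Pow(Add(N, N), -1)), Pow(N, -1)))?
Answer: Rational(13211522736420085, 256328) ≈ 5.1541e+10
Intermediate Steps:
Function('p')(Y) = Mul(-2, Y) (Function('p')(Y) = Mul(Mul(2, -1), Y) = Mul(-2, Y))
Function('r')(N) = Add(N, Mul(Rational(1, 2), Pow(N, -2), Add(127, N))) (Function('r')(N) = Add(N, Mul(Mul(Add(127, N), Pow(Mul(2, N), -1)), Pow(N, -1))) = Add(N, Mul(Mul(Add(127, N), Mul(Rational(1, 2), Pow(N, -1))), Pow(N, -1))) = Add(N, Mul(Mul(Rational(1, 2), Pow(N, -1), Add(127, N)), Pow(N, -1))) = Add(N, Mul(Rational(1, 2), Pow(N, -2), Add(127, N))))
Mul(Add(-104339, Function('p')(250)), Add(Function('r')(358), -491983)) = Mul(Add(-104339, Mul(-2, 250)), Add(Mul(Rational(1, 2), Pow(358, -2), Add(127, 358, Mul(2, Pow(358, 3)))), -491983)) = Mul(Add(-104339, -500), Add(Mul(Rational(1, 2), Rational(1, 128164), Add(127, 358, Mul(2, 45882712))), -491983)) = Mul(-104839, Add(Mul(Rational(1, 2), Rational(1, 128164), Add(127, 358, 91765424)), -491983)) = Mul(-104839, Add(Mul(Rational(1, 2), Rational(1, 128164), 91765909), -491983)) = Mul(-104839, Add(Rational(91765909, 256328), -491983)) = Mul(-104839, Rational(-126017252515, 256328)) = Rational(13211522736420085, 256328)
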